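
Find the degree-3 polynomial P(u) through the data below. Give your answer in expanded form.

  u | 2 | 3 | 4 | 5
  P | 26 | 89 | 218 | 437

Newton's divided differences:
P[2,3] = (89 - 26) / (3 - 2) = 63
P[3,4] = (218 - 89) / (4 - 3) = 129
P[4,5] = (437 - 218) / (5 - 4) = 219
P[2,3,4] = (129 - 63) / (4 - 2) = 33
P[3,4,5] = (219 - 129) / (5 - 3) = 45
P[2,3,4,5] = (45 - 33) / (5 - 2) = 4
P(u) = 26 + 63·(u - 2) + 33·(u - 2)(u - 3) + 4·(u - 2)(u - 3)(u - 4)
Expanding: P(u) = 4u^3 - 3u^2 + 2u + 2

P(u) = 4u^3 - 3u^2 + 2u + 2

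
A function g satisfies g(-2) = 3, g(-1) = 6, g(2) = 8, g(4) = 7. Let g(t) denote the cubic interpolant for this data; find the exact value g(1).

163/20

Evaluate each Lagrange basis at t = 1:
L_0(1) = (2)·(-1)·(-3)/[(-1)·(-4)·(-6)] = -1/4
L_1(1) = (3)·(-1)·(-3)/[(1)·(-3)·(-5)] = 3/5
L_2(1) = (3)·(2)·(-3)/[(4)·(3)·(-2)] = 3/4
L_3(1) = (3)·(2)·(-1)/[(6)·(5)·(2)] = -1/10
Sum: 3·(-1/4) + 6·(3/5) + 8·(3/4) + 7·(-1/10) = 163/20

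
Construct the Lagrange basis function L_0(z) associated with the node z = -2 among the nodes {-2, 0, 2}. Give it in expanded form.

L_0(z) = (1/8)z^2 - (1/4)z

L_0(z) = z(z - 2) / [(-2)·(-4)]
       = (z^2 - 2z) / (8)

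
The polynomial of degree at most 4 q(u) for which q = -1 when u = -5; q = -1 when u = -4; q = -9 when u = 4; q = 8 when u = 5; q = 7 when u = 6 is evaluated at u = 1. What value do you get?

Evaluate each Lagrange basis at u = 1:
L_0(1) = (5)·(-3)·(-4)·(-5)/[(-1)·(-9)·(-10)·(-11)] = -10/33
L_1(1) = (6)·(-3)·(-4)·(-5)/[(1)·(-8)·(-9)·(-10)] = 1/2
L_2(1) = (6)·(5)·(-4)·(-5)/[(9)·(8)·(-1)·(-2)] = 25/6
L_3(1) = (6)·(5)·(-3)·(-5)/[(10)·(9)·(1)·(-1)] = -5
L_4(1) = (6)·(5)·(-3)·(-4)/[(11)·(10)·(2)·(1)] = 18/11
Sum: (-1)·(-10/33) + (-1)·(1/2) + (-9)·(25/6) + 8·(-5) + 7·(18/11) = -2186/33

-2186/33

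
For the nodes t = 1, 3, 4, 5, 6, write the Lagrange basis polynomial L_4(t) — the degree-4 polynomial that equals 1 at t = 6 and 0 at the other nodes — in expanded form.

L_4(t) = (t - 1)(t - 3)(t - 4)(t - 5) / [(5)·(3)·(2)·(1)]
       = (t^4 - 13t^3 + 59t^2 - 107t + 60) / (30)

L_4(t) = (1/30)t^4 - (13/30)t^3 + (59/30)t^2 - (107/30)t + 2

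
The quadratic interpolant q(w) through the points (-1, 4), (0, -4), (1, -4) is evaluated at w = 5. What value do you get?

Using Newton's divided-difference form:
q[-1,0] = (-4 - 4) / (0 - (-1)) = -8
q[0,1] = (-4 - (-4)) / (1 - 0) = 0
q[-1,0,1] = (0 - (-8)) / (1 - (-1)) = 4
q(5) = 4 + (-8)·(6) + 4·(6)·(5) = 76

76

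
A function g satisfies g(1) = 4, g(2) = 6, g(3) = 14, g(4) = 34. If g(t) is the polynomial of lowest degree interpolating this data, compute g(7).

226

L_0(7) = (5)·(4)·(3)/[(-1)·(-2)·(-3)] = -10
L_1(7) = (6)·(4)·(3)/[(1)·(-1)·(-2)] = 36
L_2(7) = (6)·(5)·(3)/[(2)·(1)·(-1)] = -45
L_3(7) = (6)·(5)·(4)/[(3)·(2)·(1)] = 20
Sum: 4·(-10) + 6·(36) + 14·(-45) + 34·(20) = 226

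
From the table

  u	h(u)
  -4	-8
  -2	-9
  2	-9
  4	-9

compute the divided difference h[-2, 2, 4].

0

h[-2,2] = (-9 - (-9)) / (2 - (-2)) = 0
h[2,4] = (-9 - (-9)) / (4 - 2) = 0
h[-2,2,4] = (0 - 0) / (4 - (-2)) = 0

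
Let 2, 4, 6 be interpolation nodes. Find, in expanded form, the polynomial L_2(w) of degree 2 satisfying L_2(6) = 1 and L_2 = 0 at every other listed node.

L_2(w) = (w - 2)(w - 4) / [(4)·(2)]
       = (w^2 - 6w + 8) / (8)

L_2(w) = (1/8)w^2 - (3/4)w + 1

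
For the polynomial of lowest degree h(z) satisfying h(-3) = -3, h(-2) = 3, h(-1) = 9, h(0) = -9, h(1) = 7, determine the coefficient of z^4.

41/12

L_0(z) = (z + 2)(z + 1)z(z - 1) / [24] = (1/24)z^4 + (1/12)z^3 - (1/24)z^2 - (1/12)z
L_1(z) = (z + 3)(z + 1)z(z - 1) / [-6] = -(1/6)z^4 - (1/2)z^3 + (1/6)z^2 + (1/2)z
L_2(z) = (z + 3)(z + 2)z(z - 1) / [4] = (1/4)z^4 + z^3 + (1/4)z^2 - (3/2)z
L_3(z) = (z + 3)(z + 2)(z + 1)(z - 1) / [-6] = -(1/6)z^4 - (5/6)z^3 - (5/6)z^2 + (5/6)z + 1
L_4(z) = (z + 3)(z + 2)(z + 1)z / [24] = (1/24)z^4 + (1/4)z^3 + (11/24)z^2 + (1/4)z
h(z) = (-3)·L_0 + 3·L_1 + 9·L_2 + (-9)·L_3 + 7·L_4
Only the coefficient of z^4 is needed; take it from each L_i and combine:
(-3)·(1/24) + 3·(-1/6) + 9·(1/4) + (-9)·(-1/6) + 7·(1/24) = 41/12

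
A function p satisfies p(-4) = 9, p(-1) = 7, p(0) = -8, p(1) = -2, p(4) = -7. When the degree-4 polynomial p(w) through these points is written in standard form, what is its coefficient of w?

-14/3

Build the Lagrange basis polynomials:
L_0(w) = (w + 1)w(w - 1)(w - 4) / [480] = (1/480)w^4 - (1/120)w^3 - (1/480)w^2 + (1/120)w
L_1(w) = (w + 4)w(w - 1)(w - 4) / [-30] = -(1/30)w^4 + (1/30)w^3 + (8/15)w^2 - (8/15)w
L_2(w) = (w + 4)(w + 1)(w - 1)(w - 4) / [16] = (1/16)w^4 - (17/16)w^2 + 1
L_3(w) = (w + 4)(w + 1)w(w - 4) / [-30] = -(1/30)w^4 - (1/30)w^3 + (8/15)w^2 + (8/15)w
L_4(w) = (w + 4)(w + 1)w(w - 1) / [480] = (1/480)w^4 + (1/120)w^3 - (1/480)w^2 - (1/120)w
p(w) = 9·L_0 + 7·L_1 + (-8)·L_2 + (-2)·L_3 + (-7)·L_4
Only the coefficient of w is needed; take it from each L_i and combine:
9·(1/120) + 7·(-8/15) + (-8)·(0) + (-2)·(8/15) + (-7)·(-1/120) = -14/3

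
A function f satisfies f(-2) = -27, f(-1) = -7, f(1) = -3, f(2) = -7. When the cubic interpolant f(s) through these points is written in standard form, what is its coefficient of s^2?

-4

Build the Lagrange basis polynomials:
L_0(s) = (s + 1)(s - 1)(s - 2) / [-12] = -(1/12)s^3 + (1/6)s^2 + (1/12)s - 1/6
L_1(s) = (s + 2)(s - 1)(s - 2) / [6] = (1/6)s^3 - (1/6)s^2 - (2/3)s + 2/3
L_2(s) = (s + 2)(s + 1)(s - 2) / [-6] = -(1/6)s^3 - (1/6)s^2 + (2/3)s + 2/3
L_3(s) = (s + 2)(s + 1)(s - 1) / [12] = (1/12)s^3 + (1/6)s^2 - (1/12)s - 1/6
f(s) = (-27)·L_0 + (-7)·L_1 + (-3)·L_2 + (-7)·L_3
Only the coefficient of s^2 is needed; take it from each L_i and combine:
(-27)·(1/6) + (-7)·(-1/6) + (-3)·(-1/6) + (-7)·(1/6) = -4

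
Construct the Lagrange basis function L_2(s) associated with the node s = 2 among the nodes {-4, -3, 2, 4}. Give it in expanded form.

L_2(s) = (s + 4)(s + 3)(s - 4) / [(6)·(5)·(-2)]
       = (s^3 + 3s^2 - 16s - 48) / (-60)

L_2(s) = -(1/60)s^3 - (1/20)s^2 + (4/15)s + 4/5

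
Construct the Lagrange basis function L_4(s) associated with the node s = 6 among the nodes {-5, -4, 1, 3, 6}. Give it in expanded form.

L_4(s) = (s + 5)(s + 4)(s - 1)(s - 3) / [(11)·(10)·(5)·(3)]
       = (s^4 + 5s^3 - 13s^2 - 53s + 60) / (1650)

L_4(s) = (1/1650)s^4 + (1/330)s^3 - (13/1650)s^2 - (53/1650)s + 2/55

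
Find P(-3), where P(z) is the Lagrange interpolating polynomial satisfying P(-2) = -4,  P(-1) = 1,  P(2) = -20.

Evaluate each Lagrange basis at z = -3:
L_0(-3) = (-2)·(-5)/[(-1)·(-4)] = 5/2
L_1(-3) = (-1)·(-5)/[(1)·(-3)] = -5/3
L_2(-3) = (-1)·(-2)/[(4)·(3)] = 1/6
Sum: (-4)·(5/2) + 1·(-5/3) + (-20)·(1/6) = -15

-15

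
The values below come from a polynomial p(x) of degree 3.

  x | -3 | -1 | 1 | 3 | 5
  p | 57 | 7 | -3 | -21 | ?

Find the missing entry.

The 4 known values determine p uniquely (degree ≤ 3).
Evaluate each Lagrange basis at x = 5:
L_0(5) = (6)·(4)·(2)/[(-2)·(-4)·(-6)] = -1
L_1(5) = (8)·(4)·(2)/[(2)·(-2)·(-4)] = 4
L_2(5) = (8)·(6)·(2)/[(4)·(2)·(-2)] = -6
L_3(5) = (8)·(6)·(4)/[(6)·(4)·(2)] = 4
Sum: 57·(-1) + 7·(4) + (-3)·(-6) + (-21)·(4) = -95

-95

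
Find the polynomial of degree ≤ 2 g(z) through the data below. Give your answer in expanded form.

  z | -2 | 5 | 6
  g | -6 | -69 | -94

L_0(z) = (z - 5)(z - 6) / [56] = (1/56)z^2 - (11/56)z + 15/28
L_1(z) = (z + 2)(z - 6) / [-7] = -(1/7)z^2 + (4/7)z + 12/7
L_2(z) = (z + 2)(z - 5) / [8] = (1/8)z^2 - (3/8)z - 5/4
g(z) = (-6)·L_0 + (-69)·L_1 + (-94)·L_2
  (-6)·L_0(z) = -(3/28)z^2 + (33/28)z - 45/14
  (-69)·L_1(z) = (69/7)z^2 - (276/7)z - 828/7
  (-94)·L_2(z) = -(47/4)z^2 + (141/4)z + 235/2
Adding term by term: -2z^2 - 3z - 4

g(z) = -2z^2 - 3z - 4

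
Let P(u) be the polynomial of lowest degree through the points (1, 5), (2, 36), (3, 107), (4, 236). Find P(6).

L_0(6) = (4)·(3)·(2)/[(-1)·(-2)·(-3)] = -4
L_1(6) = (5)·(3)·(2)/[(1)·(-1)·(-2)] = 15
L_2(6) = (5)·(4)·(2)/[(2)·(1)·(-1)] = -20
L_3(6) = (5)·(4)·(3)/[(3)·(2)·(1)] = 10
Sum: 5·(-4) + 36·(15) + 107·(-20) + 236·(10) = 740

740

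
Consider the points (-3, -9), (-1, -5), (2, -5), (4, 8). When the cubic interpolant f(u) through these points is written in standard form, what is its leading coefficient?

17/70

L_0(u) = (u + 1)(u - 2)(u - 4) / [-70] = -(1/70)u^3 + (1/14)u^2 - (1/35)u - 4/35
L_1(u) = (u + 3)(u - 2)(u - 4) / [30] = (1/30)u^3 - (1/10)u^2 - (1/3)u + 4/5
L_2(u) = (u + 3)(u + 1)(u - 4) / [-30] = -(1/30)u^3 + (13/30)u + 2/5
L_3(u) = (u + 3)(u + 1)(u - 2) / [70] = (1/70)u^3 + (1/35)u^2 - (1/14)u - 3/35
f(u) = (-9)·L_0 + (-5)·L_1 + (-5)·L_2 + 8·L_3
Only the coefficient of u^3 is needed; take it from each L_i and combine:
(-9)·(-1/70) + (-5)·(1/30) + (-5)·(-1/30) + 8·(1/70) = 17/70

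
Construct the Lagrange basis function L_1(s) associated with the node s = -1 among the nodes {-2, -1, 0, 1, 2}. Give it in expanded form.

L_1(s) = -(1/6)s^4 + (1/6)s^3 + (2/3)s^2 - (2/3)s

L_1(s) = (s + 2)s(s - 1)(s - 2) / [(1)·(-1)·(-2)·(-3)]
       = (s^4 - s^3 - 4s^2 + 4s) / (-6)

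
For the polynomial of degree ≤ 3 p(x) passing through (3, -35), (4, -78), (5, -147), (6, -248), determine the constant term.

Build the Lagrange basis polynomials:
L_0(x) = (x - 4)(x - 5)(x - 6) / [-6] = -(1/6)x^3 + (5/2)x^2 - (37/3)x + 20
L_1(x) = (x - 3)(x - 5)(x - 6) / [2] = (1/2)x^3 - 7x^2 + (63/2)x - 45
L_2(x) = (x - 3)(x - 4)(x - 6) / [-2] = -(1/2)x^3 + (13/2)x^2 - 27x + 36
L_3(x) = (x - 3)(x - 4)(x - 5) / [6] = (1/6)x^3 - 2x^2 + (47/6)x - 10
p(x) = (-35)·L_0 + (-78)·L_1 + (-147)·L_2 + (-248)·L_3
Only the constant term is needed; take it from each L_i and combine:
(-35)·(20) + (-78)·(-45) + (-147)·(36) + (-248)·(-10) = -2

-2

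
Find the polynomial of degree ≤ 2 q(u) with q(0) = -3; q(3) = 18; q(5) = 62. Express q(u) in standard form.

Newton's divided differences:
q[0,3] = (18 - (-3)) / (3 - 0) = 7
q[3,5] = (62 - 18) / (5 - 3) = 22
q[0,3,5] = (22 - 7) / (5 - 0) = 3
q(u) = -3 + 7·u + 3·u(u - 3)
Expanding: q(u) = 3u^2 - 2u - 3

q(u) = 3u^2 - 2u - 3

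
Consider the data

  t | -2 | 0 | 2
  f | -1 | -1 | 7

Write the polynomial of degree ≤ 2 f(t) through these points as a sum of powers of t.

Newton's divided differences:
f[-2,0] = (-1 - (-1)) / (0 - (-2)) = 0
f[0,2] = (7 - (-1)) / (2 - 0) = 4
f[-2,0,2] = (4 - 0) / (2 - (-2)) = 1
f(t) = -1 + 1·(t + 2)t
Expanding: f(t) = t^2 + 2t - 1

f(t) = t^2 + 2t - 1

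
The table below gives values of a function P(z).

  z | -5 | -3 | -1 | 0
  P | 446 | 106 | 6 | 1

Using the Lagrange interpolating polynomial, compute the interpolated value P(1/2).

15/8

Evaluate each Lagrange basis at z = 1/2:
L_0(1/2) = (7/2)·(3/2)·(1/2)/[(-2)·(-4)·(-5)] = -21/320
L_1(1/2) = (11/2)·(3/2)·(1/2)/[(2)·(-2)·(-3)] = 11/32
L_2(1/2) = (11/2)·(7/2)·(1/2)/[(4)·(2)·(-1)] = -77/64
L_3(1/2) = (11/2)·(7/2)·(3/2)/[(5)·(3)·(1)] = 77/40
Sum: 446·(-21/320) + 106·(11/32) + 6·(-77/64) + 1·(77/40) = 15/8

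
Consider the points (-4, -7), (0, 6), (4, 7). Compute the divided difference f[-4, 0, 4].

f[-4,0] = (6 - (-7)) / (0 - (-4)) = 13/4
f[0,4] = (7 - 6) / (4 - 0) = 1/4
f[-4,0,4] = (1/4 - 13/4) / (4 - (-4)) = -3/8

-3/8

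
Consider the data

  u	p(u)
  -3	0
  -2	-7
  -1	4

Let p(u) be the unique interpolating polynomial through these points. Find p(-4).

Using Newton's divided-difference form:
p[-3,-2] = (-7 - 0) / (-2 - (-3)) = -7
p[-2,-1] = (4 - (-7)) / (-1 - (-2)) = 11
p[-3,-2,-1] = (11 - (-7)) / (-1 - (-3)) = 9
p(-4) = 0 + (-7)·(-1) + 9·(-1)·(-2) = 25

25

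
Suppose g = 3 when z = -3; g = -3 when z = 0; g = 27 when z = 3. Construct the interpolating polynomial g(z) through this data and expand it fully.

g(z) = 2z^2 + 4z - 3

Newton's divided differences:
g[-3,0] = (-3 - 3) / (0 - (-3)) = -2
g[0,3] = (27 - (-3)) / (3 - 0) = 10
g[-3,0,3] = (10 - (-2)) / (3 - (-3)) = 2
g(z) = 3 + (-2)·(z + 3) + 2·(z + 3)z
Expanding: g(z) = 2z^2 + 4z - 3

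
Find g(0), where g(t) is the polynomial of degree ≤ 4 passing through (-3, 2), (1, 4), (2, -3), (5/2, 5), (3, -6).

Using Newton's divided-difference form:
g[-3,1] = (4 - 2) / (1 - (-3)) = 1/2
g[1,2] = (-3 - 4) / (2 - 1) = -7
g[2,5/2] = (5 - (-3)) / (5/2 - 2) = 16
g[5/2,3] = (-6 - 5) / (3 - 5/2) = -22
g[-3,1,2] = (-7 - 1/2) / (2 - (-3)) = -3/2
g[1,2,5/2] = (16 - (-7)) / (5/2 - 1) = 46/3
g[2,5/2,3] = (-22 - 16) / (3 - 2) = -38
g[-3,1,2,5/2] = (46/3 - (-3/2)) / (5/2 - (-3)) = 101/33
g[1,2,5/2,3] = (-38 - 46/3) / (3 - 1) = -80/3
g[-3,1,2,5/2,3] = (-80/3 - 101/33) / (3 - (-3)) = -109/22
g(0) = 2 + (1/2)·(3) + (-3/2)·(3)·(-1) + (101/33)·(3)·(-1)·(-2) + (-109/22)·(3)·(-1)·(-2)·(-5/2) = 2215/22

2215/22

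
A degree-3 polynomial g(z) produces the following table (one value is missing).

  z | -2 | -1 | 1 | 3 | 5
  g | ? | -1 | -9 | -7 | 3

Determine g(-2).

The 4 known values determine g uniquely (degree ≤ 3).
L_0(-2) = (-3)·(-5)·(-7)/[(-2)·(-4)·(-6)] = 35/16
L_1(-2) = (-1)·(-5)·(-7)/[(2)·(-2)·(-4)] = -35/16
L_2(-2) = (-1)·(-3)·(-7)/[(4)·(2)·(-2)] = 21/16
L_3(-2) = (-1)·(-3)·(-5)/[(6)·(4)·(2)] = -5/16
Sum: (-1)·(35/16) + (-9)·(-35/16) + (-7)·(21/16) + 3·(-5/16) = 59/8

59/8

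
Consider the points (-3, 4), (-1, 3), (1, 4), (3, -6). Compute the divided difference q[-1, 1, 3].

q[-1,1] = (4 - 3) / (1 - (-1)) = 1/2
q[1,3] = (-6 - 4) / (3 - 1) = -5
q[-1,1,3] = (-5 - 1/2) / (3 - (-1)) = -11/8

-11/8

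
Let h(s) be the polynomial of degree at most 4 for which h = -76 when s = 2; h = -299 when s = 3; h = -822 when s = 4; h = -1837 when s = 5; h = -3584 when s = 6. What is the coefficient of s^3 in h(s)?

-4

Build the Lagrange basis polynomials:
L_0(s) = (s - 3)(s - 4)(s - 5)(s - 6) / [24] = (1/24)s^4 - (3/4)s^3 + (119/24)s^2 - (57/4)s + 15
L_1(s) = (s - 2)(s - 4)(s - 5)(s - 6) / [-6] = -(1/6)s^4 + (17/6)s^3 - (52/3)s^2 + (134/3)s - 40
L_2(s) = (s - 2)(s - 3)(s - 5)(s - 6) / [4] = (1/4)s^4 - 4s^3 + (91/4)s^2 - 54s + 45
L_3(s) = (s - 2)(s - 3)(s - 4)(s - 6) / [-6] = -(1/6)s^4 + (5/2)s^3 - (40/3)s^2 + 30s - 24
L_4(s) = (s - 2)(s - 3)(s - 4)(s - 5) / [24] = (1/24)s^4 - (7/12)s^3 + (71/24)s^2 - (77/12)s + 5
h(s) = (-76)·L_0 + (-299)·L_1 + (-822)·L_2 + (-1837)·L_3 + (-3584)·L_4
Only the coefficient of s^3 is needed; take it from each L_i and combine:
(-76)·(-3/4) + (-299)·(17/6) + (-822)·(-4) + (-1837)·(5/2) + (-3584)·(-7/12) = -4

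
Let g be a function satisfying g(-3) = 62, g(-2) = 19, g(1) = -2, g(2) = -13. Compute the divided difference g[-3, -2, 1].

g[-3,-2] = (19 - 62) / (-2 - (-3)) = -43
g[-2,1] = (-2 - 19) / (1 - (-2)) = -7
g[-3,-2,1] = (-7 - (-43)) / (1 - (-3)) = 9

9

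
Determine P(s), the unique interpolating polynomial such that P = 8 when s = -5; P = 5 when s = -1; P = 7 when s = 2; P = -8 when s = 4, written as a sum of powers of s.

Build the Lagrange basis polynomials:
L_0(s) = (s + 1)(s - 2)(s - 4) / [-252] = -(1/252)s^3 + (5/252)s^2 - (1/126)s - 2/63
L_1(s) = (s + 5)(s - 2)(s - 4) / [60] = (1/60)s^3 - (1/60)s^2 - (11/30)s + 2/3
L_2(s) = (s + 5)(s + 1)(s - 4) / [-42] = -(1/42)s^3 - (1/21)s^2 + (19/42)s + 10/21
L_3(s) = (s + 5)(s + 1)(s - 2) / [90] = (1/90)s^3 + (2/45)s^2 - (7/90)s - 1/9
P(s) = 8·L_0 + 5·L_1 + 7·L_2 + (-8)·L_3
  8·L_0(s) = -(2/63)s^3 + (10/63)s^2 - (4/63)s - 16/63
  5·L_1(s) = (1/12)s^3 - (1/12)s^2 - (11/6)s + 10/3
  7·L_2(s) = -(1/6)s^3 - (1/3)s^2 + (19/6)s + 10/3
  (-8)·L_3(s) = -(4/45)s^3 - (16/45)s^2 + (28/45)s + 8/9
Adding term by term: -(257/1260)s^3 - (773/1260)s^2 + (596/315)s + 460/63

P(s) = -(257/1260)s^3 - (773/1260)s^2 + (596/315)s + 460/63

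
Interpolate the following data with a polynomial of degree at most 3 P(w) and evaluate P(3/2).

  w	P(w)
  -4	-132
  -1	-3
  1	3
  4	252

L_0(3/2) = (5/2)·(1/2)·(-5/2)/[(-3)·(-5)·(-8)] = 5/192
L_1(3/2) = (11/2)·(1/2)·(-5/2)/[(3)·(-2)·(-5)] = -11/48
L_2(3/2) = (11/2)·(5/2)·(-5/2)/[(5)·(2)·(-3)] = 55/48
L_3(3/2) = (11/2)·(5/2)·(1/2)/[(8)·(5)·(3)] = 11/192
Sum: (-132)·(5/192) + (-3)·(-11/48) + 3·(55/48) + 252·(11/192) = 121/8

121/8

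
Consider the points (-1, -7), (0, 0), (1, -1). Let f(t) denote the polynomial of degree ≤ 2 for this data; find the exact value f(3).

-27

Evaluate each Lagrange basis at t = 3:
L_0(3) = (3)·(2)/[(-1)·(-2)] = 3
L_1(3) = (4)·(2)/[(1)·(-1)] = -8
L_2(3) = (4)·(3)/[(2)·(1)] = 6
Sum: (-7)·(3) + 0 + (-1)·(6) = -27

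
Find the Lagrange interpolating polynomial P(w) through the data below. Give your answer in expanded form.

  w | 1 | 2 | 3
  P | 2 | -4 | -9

Build the Lagrange basis polynomials:
L_0(w) = (w - 2)(w - 3) / [2] = (1/2)w^2 - (5/2)w + 3
L_1(w) = (w - 1)(w - 3) / [-1] = -w^2 + 4w - 3
L_2(w) = (w - 1)(w - 2) / [2] = (1/2)w^2 - (3/2)w + 1
P(w) = 2·L_0 + (-4)·L_1 + (-9)·L_2
  2·L_0(w) = w^2 - 5w + 6
  (-4)·L_1(w) = 4w^2 - 16w + 12
  (-9)·L_2(w) = -(9/2)w^2 + (27/2)w - 9
Adding term by term: (1/2)w^2 - (15/2)w + 9

P(w) = (1/2)w^2 - (15/2)w + 9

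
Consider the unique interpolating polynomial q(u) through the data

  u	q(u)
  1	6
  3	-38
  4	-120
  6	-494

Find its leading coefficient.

-3

L_0(u) = (u - 3)(u - 4)(u - 6) / [-30] = -(1/30)u^3 + (13/30)u^2 - (9/5)u + 12/5
L_1(u) = (u - 1)(u - 4)(u - 6) / [6] = (1/6)u^3 - (11/6)u^2 + (17/3)u - 4
L_2(u) = (u - 1)(u - 3)(u - 6) / [-6] = -(1/6)u^3 + (5/3)u^2 - (9/2)u + 3
L_3(u) = (u - 1)(u - 3)(u - 4) / [30] = (1/30)u^3 - (4/15)u^2 + (19/30)u - 2/5
q(u) = 6·L_0 + (-38)·L_1 + (-120)·L_2 + (-494)·L_3
Only the coefficient of u^3 is needed; take it from each L_i and combine:
6·(-1/30) + (-38)·(1/6) + (-120)·(-1/6) + (-494)·(1/30) = -3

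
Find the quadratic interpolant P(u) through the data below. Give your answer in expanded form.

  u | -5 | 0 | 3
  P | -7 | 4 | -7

P(u) = -(11/15)u^2 - (22/15)u + 4

Build the Lagrange basis polynomials:
L_0(u) = u(u - 3) / [40] = (1/40)u^2 - (3/40)u
L_1(u) = (u + 5)(u - 3) / [-15] = -(1/15)u^2 - (2/15)u + 1
L_2(u) = (u + 5)u / [24] = (1/24)u^2 + (5/24)u
P(u) = (-7)·L_0 + 4·L_1 + (-7)·L_2
  (-7)·L_0(u) = -(7/40)u^2 + (21/40)u
  4·L_1(u) = -(4/15)u^2 - (8/15)u + 4
  (-7)·L_2(u) = -(7/24)u^2 - (35/24)u
Adding term by term: -(11/15)u^2 - (22/15)u + 4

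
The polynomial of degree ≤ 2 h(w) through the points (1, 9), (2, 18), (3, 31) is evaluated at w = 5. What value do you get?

69

Using Newton's divided-difference form:
h[1,2] = (18 - 9) / (2 - 1) = 9
h[2,3] = (31 - 18) / (3 - 2) = 13
h[1,2,3] = (13 - 9) / (3 - 1) = 2
h(5) = 9 + 9·(4) + 2·(4)·(3) = 69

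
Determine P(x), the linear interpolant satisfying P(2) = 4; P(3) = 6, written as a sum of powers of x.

P(x) = 2x

L_0(x) = (x - 3) / [-1] = -x + 3
L_1(x) = (x - 2) / [1] = x - 2
P(x) = 4·L_0 + 6·L_1
  4·L_0(x) = -4x + 12
  6·L_1(x) = 6x - 12
Adding term by term: 2x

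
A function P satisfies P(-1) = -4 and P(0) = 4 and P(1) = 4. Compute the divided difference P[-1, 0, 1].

-4

P[-1,0] = (4 - (-4)) / (0 - (-1)) = 8
P[0,1] = (4 - 4) / (1 - 0) = 0
P[-1,0,1] = (0 - 8) / (1 - (-1)) = -4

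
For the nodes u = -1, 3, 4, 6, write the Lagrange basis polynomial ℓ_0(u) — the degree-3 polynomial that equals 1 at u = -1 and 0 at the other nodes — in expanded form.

ℓ_0(u) = -(1/140)u^3 + (13/140)u^2 - (27/70)u + 18/35

ℓ_0(u) = (u - 3)(u - 4)(u - 6) / [(-4)·(-5)·(-7)]
       = (u^3 - 13u^2 + 54u - 72) / (-140)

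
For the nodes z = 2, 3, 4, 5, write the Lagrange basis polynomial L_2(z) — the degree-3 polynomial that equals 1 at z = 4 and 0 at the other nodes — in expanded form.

L_2(z) = (z - 2)(z - 3)(z - 5) / [(2)·(1)·(-1)]
       = (z^3 - 10z^2 + 31z - 30) / (-2)

L_2(z) = -(1/2)z^3 + 5z^2 - (31/2)z + 15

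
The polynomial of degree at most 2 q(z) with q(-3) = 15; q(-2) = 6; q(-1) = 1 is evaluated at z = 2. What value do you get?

Evaluate each Lagrange basis at z = 2:
L_0(2) = (4)·(3)/[(-1)·(-2)] = 6
L_1(2) = (5)·(3)/[(1)·(-1)] = -15
L_2(2) = (5)·(4)/[(2)·(1)] = 10
Sum: 15·(6) + 6·(-15) + 1·(10) = 10

10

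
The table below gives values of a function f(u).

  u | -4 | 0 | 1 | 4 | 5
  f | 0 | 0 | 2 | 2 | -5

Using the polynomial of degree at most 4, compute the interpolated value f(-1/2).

L_0(-1/2) = (-1/2)·(-3/2)·(-9/2)·(-11/2)/[(-4)·(-5)·(-8)·(-9)] = 33/2560
L_1(-1/2) = (7/2)·(-3/2)·(-9/2)·(-11/2)/[(4)·(-1)·(-4)·(-5)] = 2079/1280
L_2(-1/2) = (7/2)·(-1/2)·(-9/2)·(-11/2)/[(5)·(1)·(-3)·(-4)] = -231/320
L_3(-1/2) = (7/2)·(-1/2)·(-3/2)·(-11/2)/[(8)·(4)·(3)·(-1)] = 77/512
L_4(-1/2) = (7/2)·(-1/2)·(-3/2)·(-9/2)/[(9)·(5)·(4)·(1)] = -21/320
Sum: 0 + 0 + 2·(-231/320) + 2·(77/512) + (-5)·(-21/320) = -1043/1280

-1043/1280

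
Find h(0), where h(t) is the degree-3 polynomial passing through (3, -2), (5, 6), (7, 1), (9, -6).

Using Newton's divided-difference form:
h[3,5] = (6 - (-2)) / (5 - 3) = 4
h[5,7] = (1 - 6) / (7 - 5) = -5/2
h[7,9] = (-6 - 1) / (9 - 7) = -7/2
h[3,5,7] = (-5/2 - 4) / (7 - 3) = -13/8
h[5,7,9] = (-7/2 - (-5/2)) / (9 - 5) = -1/4
h[3,5,7,9] = (-1/4 - (-13/8)) / (9 - 3) = 11/48
h(0) = -2 + 4·(-3) + (-13/8)·(-3)·(-5) + (11/48)·(-3)·(-5)·(-7) = -999/16

-999/16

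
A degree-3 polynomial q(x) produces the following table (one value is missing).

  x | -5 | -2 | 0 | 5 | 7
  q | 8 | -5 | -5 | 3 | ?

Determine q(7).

The 4 known values determine q uniquely (degree ≤ 3).
Evaluate each Lagrange basis at x = 7:
L_0(7) = (9)·(7)·(2)/[(-3)·(-5)·(-10)] = -21/25
L_1(7) = (12)·(7)·(2)/[(3)·(-2)·(-7)] = 4
L_2(7) = (12)·(9)·(2)/[(5)·(2)·(-5)] = -108/25
L_3(7) = (12)·(9)·(7)/[(10)·(7)·(5)] = 54/25
Sum: 8·(-21/25) + (-5)·(4) + (-5)·(-108/25) + 3·(54/25) = 34/25

34/25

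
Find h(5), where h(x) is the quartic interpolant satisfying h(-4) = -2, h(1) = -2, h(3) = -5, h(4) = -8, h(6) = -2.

-59/7

L_0(5) = (4)·(2)·(1)·(-1)/[(-5)·(-7)·(-8)·(-10)] = -1/350
L_1(5) = (9)·(2)·(1)·(-1)/[(5)·(-2)·(-3)·(-5)] = 3/25
L_2(5) = (9)·(4)·(1)·(-1)/[(7)·(2)·(-1)·(-3)] = -6/7
L_3(5) = (9)·(4)·(2)·(-1)/[(8)·(3)·(1)·(-2)] = 3/2
L_4(5) = (9)·(4)·(2)·(1)/[(10)·(5)·(3)·(2)] = 6/25
Sum: (-2)·(-1/350) + (-2)·(3/25) + (-5)·(-6/7) + (-8)·(3/2) + (-2)·(6/25) = -59/7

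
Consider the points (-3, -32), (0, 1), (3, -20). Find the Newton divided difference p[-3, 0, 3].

-3

p[-3,0] = (1 - (-32)) / (0 - (-3)) = 11
p[0,3] = (-20 - 1) / (3 - 0) = -7
p[-3,0,3] = (-7 - 11) / (3 - (-3)) = -3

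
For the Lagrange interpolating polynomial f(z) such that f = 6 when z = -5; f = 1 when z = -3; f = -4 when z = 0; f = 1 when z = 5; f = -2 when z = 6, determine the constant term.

-4

Build the Lagrange basis polynomials:
L_0(z) = (z + 3)z(z - 5)(z - 6) / [1100] = (1/1100)z^4 - (2/275)z^3 - (3/1100)z^2 + (9/110)z
L_1(z) = (z + 5)z(z - 5)(z - 6) / [-432] = -(1/432)z^4 + (1/72)z^3 + (25/432)z^2 - (25/72)z
L_2(z) = (z + 5)(z + 3)(z - 5)(z - 6) / [450] = (1/450)z^4 - (1/150)z^3 - (43/450)z^2 + (1/6)z + 1
L_3(z) = (z + 5)(z + 3)z(z - 6) / [-400] = -(1/400)z^4 - (1/200)z^3 + (33/400)z^2 + (9/40)z
L_4(z) = (z + 5)(z + 3)z(z - 5) / [594] = (1/594)z^4 + (1/198)z^3 - (25/594)z^2 - (25/198)z
f(z) = 6·L_0 + 1·L_1 + (-4)·L_2 + 1·L_3 + (-2)·L_4
Only the constant term is needed; take it from each L_i and combine:
6·(0) + 1·(0) + (-4)·(1) + 1·(0) + (-2)·(0) = -4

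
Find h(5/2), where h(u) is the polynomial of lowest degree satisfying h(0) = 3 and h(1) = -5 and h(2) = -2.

L_0(5/2) = (3/2)·(1/2)/[(-1)·(-2)] = 3/8
L_1(5/2) = (5/2)·(1/2)/[(1)·(-1)] = -5/4
L_2(5/2) = (5/2)·(3/2)/[(2)·(1)] = 15/8
Sum: 3·(3/8) + (-5)·(-5/4) + (-2)·(15/8) = 29/8

29/8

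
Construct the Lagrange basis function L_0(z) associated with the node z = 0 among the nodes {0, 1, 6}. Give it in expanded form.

L_0(z) = (z - 1)(z - 6) / [(-1)·(-6)]
       = (z^2 - 7z + 6) / (6)

L_0(z) = (1/6)z^2 - (7/6)z + 1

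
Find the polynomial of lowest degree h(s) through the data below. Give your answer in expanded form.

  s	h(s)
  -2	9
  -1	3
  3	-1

h(s) = s^2 - 3s - 1

Build the Lagrange basis polynomials:
L_0(s) = (s + 1)(s - 3) / [5] = (1/5)s^2 - (2/5)s - 3/5
L_1(s) = (s + 2)(s - 3) / [-4] = -(1/4)s^2 + (1/4)s + 3/2
L_2(s) = (s + 2)(s + 1) / [20] = (1/20)s^2 + (3/20)s + 1/10
h(s) = 9·L_0 + 3·L_1 + (-1)·L_2
  9·L_0(s) = (9/5)s^2 - (18/5)s - 27/5
  3·L_1(s) = -(3/4)s^2 + (3/4)s + 9/2
  (-1)·L_2(s) = -(1/20)s^2 - (3/20)s - 1/10
Adding term by term: s^2 - 3s - 1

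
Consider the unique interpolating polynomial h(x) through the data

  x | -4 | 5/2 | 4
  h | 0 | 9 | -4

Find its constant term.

Build the Lagrange basis polynomials:
L_0(x) = (x - 5/2)(x - 4) / [52] = (1/52)x^2 - (1/8)x + 5/26
L_1(x) = (x + 4)(x - 4) / [-39/4] = -(4/39)x^2 + 64/39
L_2(x) = (x + 4)(x - 5/2) / [12] = (1/12)x^2 + (1/8)x - 5/6
h(x) = 0·L_0 + 9·L_1 + (-4)·L_2
Only the constant term is needed; take it from each L_i and combine:
0·(5/26) + 9·(64/39) + (-4)·(-5/6) = 706/39

706/39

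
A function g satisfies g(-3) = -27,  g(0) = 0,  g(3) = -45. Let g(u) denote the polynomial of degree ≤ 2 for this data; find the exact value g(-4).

-52

Evaluate each Lagrange basis at u = -4:
L_0(-4) = (-4)·(-7)/[(-3)·(-6)] = 14/9
L_1(-4) = (-1)·(-7)/[(3)·(-3)] = -7/9
L_2(-4) = (-1)·(-4)/[(6)·(3)] = 2/9
Sum: (-27)·(14/9) + 0 + (-45)·(2/9) = -52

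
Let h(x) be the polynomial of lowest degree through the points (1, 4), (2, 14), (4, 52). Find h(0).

Evaluate each Lagrange basis at x = 0:
L_0(0) = (-2)·(-4)/[(-1)·(-3)] = 8/3
L_1(0) = (-1)·(-4)/[(1)·(-2)] = -2
L_2(0) = (-1)·(-2)/[(3)·(2)] = 1/3
Sum: 4·(8/3) + 14·(-2) + 52·(1/3) = 0

0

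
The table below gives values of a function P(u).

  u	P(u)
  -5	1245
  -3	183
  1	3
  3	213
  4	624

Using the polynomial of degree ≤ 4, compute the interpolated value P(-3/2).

87/4

L_0(-3/2) = (3/2)·(-5/2)·(-9/2)·(-11/2)/[(-2)·(-6)·(-8)·(-9)] = -55/512
L_1(-3/2) = (7/2)·(-5/2)·(-9/2)·(-11/2)/[(2)·(-4)·(-6)·(-7)] = 165/256
L_2(-3/2) = (7/2)·(3/2)·(-9/2)·(-11/2)/[(6)·(4)·(-2)·(-3)] = 231/256
L_3(-3/2) = (7/2)·(3/2)·(-5/2)·(-11/2)/[(8)·(6)·(2)·(-1)] = -385/512
L_4(-3/2) = (7/2)·(3/2)·(-5/2)·(-9/2)/[(9)·(7)·(3)·(1)] = 5/16
Sum: 1245·(-55/512) + 183·(165/256) + 3·(231/256) + 213·(-385/512) + 624·(5/16) = 87/4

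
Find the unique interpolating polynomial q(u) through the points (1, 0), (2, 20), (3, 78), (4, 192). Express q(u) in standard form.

q(u) = 3u^3 + u^2 - 4u

Build the Lagrange basis polynomials:
L_0(u) = (u - 2)(u - 3)(u - 4) / [-6] = -(1/6)u^3 + (3/2)u^2 - (13/3)u + 4
L_1(u) = (u - 1)(u - 3)(u - 4) / [2] = (1/2)u^3 - 4u^2 + (19/2)u - 6
L_2(u) = (u - 1)(u - 2)(u - 4) / [-2] = -(1/2)u^3 + (7/2)u^2 - 7u + 4
L_3(u) = (u - 1)(u - 2)(u - 3) / [6] = (1/6)u^3 - u^2 + (11/6)u - 1
q(u) = 0·L_0 + 20·L_1 + 78·L_2 + 192·L_3
  0·L_0(u) = 0
  20·L_1(u) = 10u^3 - 80u^2 + 190u - 120
  78·L_2(u) = -39u^3 + 273u^2 - 546u + 312
  192·L_3(u) = 32u^3 - 192u^2 + 352u - 192
Adding term by term: 3u^3 + u^2 - 4u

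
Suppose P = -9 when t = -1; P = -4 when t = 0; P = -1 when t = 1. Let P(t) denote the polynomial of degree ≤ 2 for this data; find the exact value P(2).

Using Newton's divided-difference form:
P[-1,0] = (-4 - (-9)) / (0 - (-1)) = 5
P[0,1] = (-1 - (-4)) / (1 - 0) = 3
P[-1,0,1] = (3 - 5) / (1 - (-1)) = -1
P(2) = -9 + 5·(3) + (-1)·(3)·(2) = 0

0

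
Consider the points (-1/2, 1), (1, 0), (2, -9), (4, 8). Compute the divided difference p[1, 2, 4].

35/6

p[1,2] = (-9 - 0) / (2 - 1) = -9
p[2,4] = (8 - (-9)) / (4 - 2) = 17/2
p[1,2,4] = (17/2 - (-9)) / (4 - 1) = 35/6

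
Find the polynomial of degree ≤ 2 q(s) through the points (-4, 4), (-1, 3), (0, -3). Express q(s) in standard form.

Build the Lagrange basis polynomials:
L_0(s) = (s + 1)s / [12] = (1/12)s^2 + (1/12)s
L_1(s) = (s + 4)s / [-3] = -(1/3)s^2 - (4/3)s
L_2(s) = (s + 4)(s + 1) / [4] = (1/4)s^2 + (5/4)s + 1
q(s) = 4·L_0 + 3·L_1 + (-3)·L_2
  4·L_0(s) = (1/3)s^2 + (1/3)s
  3·L_1(s) = -s^2 - 4s
  (-3)·L_2(s) = -(3/4)s^2 - (15/4)s - 3
Adding term by term: -(17/12)s^2 - (89/12)s - 3

q(s) = -(17/12)s^2 - (89/12)s - 3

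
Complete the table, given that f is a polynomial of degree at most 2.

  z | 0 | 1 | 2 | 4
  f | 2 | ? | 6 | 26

2

The 3 known values determine f uniquely (degree ≤ 2).
L_0(1) = (-1)·(-3)/[(-2)·(-4)] = 3/8
L_1(1) = (1)·(-3)/[(2)·(-2)] = 3/4
L_2(1) = (1)·(-1)/[(4)·(2)] = -1/8
Sum: 2·(3/8) + 6·(3/4) + 26·(-1/8) = 2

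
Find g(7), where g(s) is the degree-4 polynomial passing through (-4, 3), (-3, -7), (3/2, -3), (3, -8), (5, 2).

L_0(7) = (10)·(11/2)·(4)·(2)/[(-1)·(-11/2)·(-7)·(-9)] = 80/63
L_1(7) = (11)·(11/2)·(4)·(2)/[(1)·(-9/2)·(-6)·(-8)] = -121/54
L_2(7) = (11)·(10)·(4)·(2)/[(11/2)·(9/2)·(-3/2)·(-7/2)] = 1280/189
L_3(7) = (11)·(10)·(11/2)·(2)/[(7)·(6)·(3/2)·(-2)] = -605/63
L_4(7) = (11)·(10)·(11/2)·(4)/[(9)·(8)·(7/2)·(2)] = 605/126
Sum: 3·(80/63) + (-7)·(-121/54) + (-3)·(1280/189) + (-8)·(-605/63) + 2·(605/126) = 32359/378

32359/378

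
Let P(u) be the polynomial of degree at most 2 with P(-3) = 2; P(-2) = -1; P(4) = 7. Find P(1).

-18/7

Evaluate each Lagrange basis at u = 1:
L_0(1) = (3)·(-3)/[(-1)·(-7)] = -9/7
L_1(1) = (4)·(-3)/[(1)·(-6)] = 2
L_2(1) = (4)·(3)/[(7)·(6)] = 2/7
Sum: 2·(-9/7) + (-1)·(2) + 7·(2/7) = -18/7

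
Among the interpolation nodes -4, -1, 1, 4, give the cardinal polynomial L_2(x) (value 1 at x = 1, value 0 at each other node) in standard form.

L_2(x) = -(1/30)x^3 - (1/30)x^2 + (8/15)x + 8/15

L_2(x) = (x + 4)(x + 1)(x - 4) / [(5)·(2)·(-3)]
       = (x^3 + x^2 - 16x - 16) / (-30)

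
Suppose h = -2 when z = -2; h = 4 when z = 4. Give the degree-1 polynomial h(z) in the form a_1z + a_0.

Build the Lagrange basis polynomials:
L_0(z) = (z - 4) / [-6] = -(1/6)z + 2/3
L_1(z) = (z + 2) / [6] = (1/6)z + 1/3
h(z) = (-2)·L_0 + 4·L_1
  (-2)·L_0(z) = (1/3)z - 4/3
  4·L_1(z) = (2/3)z + 4/3
Adding term by term: z

h(z) = z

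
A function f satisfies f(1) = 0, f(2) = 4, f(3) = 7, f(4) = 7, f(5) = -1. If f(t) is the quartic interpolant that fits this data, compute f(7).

Using Newton's divided-difference form:
f[1,2] = (4 - 0) / (2 - 1) = 4
f[2,3] = (7 - 4) / (3 - 2) = 3
f[3,4] = (7 - 7) / (4 - 3) = 0
f[4,5] = (-1 - 7) / (5 - 4) = -8
f[1,2,3] = (3 - 4) / (3 - 1) = -1/2
f[2,3,4] = (0 - 3) / (4 - 2) = -3/2
f[3,4,5] = (-8 - 0) / (5 - 3) = -4
f[1,2,3,4] = (-3/2 - (-1/2)) / (4 - 1) = -1/3
f[2,3,4,5] = (-4 - (-3/2)) / (5 - 2) = -5/6
f[1,2,3,4,5] = (-5/6 - (-1/3)) / (5 - 1) = -1/8
f(7) = 0 + 4·(6) + (-1/2)·(6)·(5) + (-1/3)·(6)·(5)·(4) + (-1/8)·(6)·(5)·(4)·(3) = -76

-76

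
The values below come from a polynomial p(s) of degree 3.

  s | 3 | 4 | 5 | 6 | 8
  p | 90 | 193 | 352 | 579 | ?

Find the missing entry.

1285

The 4 known values determine p uniquely (degree ≤ 3).
L_0(8) = (4)·(3)·(2)/[(-1)·(-2)·(-3)] = -4
L_1(8) = (5)·(3)·(2)/[(1)·(-1)·(-2)] = 15
L_2(8) = (5)·(4)·(2)/[(2)·(1)·(-1)] = -20
L_3(8) = (5)·(4)·(3)/[(3)·(2)·(1)] = 10
Sum: 90·(-4) + 193·(15) + 352·(-20) + 579·(10) = 1285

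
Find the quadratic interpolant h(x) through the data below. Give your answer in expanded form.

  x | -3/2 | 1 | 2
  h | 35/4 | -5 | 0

h(x) = 3x^2 - 4x - 4

Newton's divided differences:
h[-3/2,1] = (-5 - 35/4) / (1 - (-3/2)) = -11/2
h[1,2] = (0 - (-5)) / (2 - 1) = 5
h[-3/2,1,2] = (5 - (-11/2)) / (2 - (-3/2)) = 3
h(x) = 35/4 + (-11/2)·(x + 3/2) + 3·(x + 3/2)(x - 1)
Expanding: h(x) = 3x^2 - 4x - 4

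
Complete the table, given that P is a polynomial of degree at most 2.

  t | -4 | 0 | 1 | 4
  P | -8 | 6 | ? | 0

51/8

The 3 known values determine P uniquely (degree ≤ 2).
Evaluate each Lagrange basis at t = 1:
L_0(1) = (1)·(-3)/[(-4)·(-8)] = -3/32
L_1(1) = (5)·(-3)/[(4)·(-4)] = 15/16
L_2(1) = (5)·(1)/[(8)·(4)] = 5/32
Sum: (-8)·(-3/32) + 6·(15/16) + 0 = 51/8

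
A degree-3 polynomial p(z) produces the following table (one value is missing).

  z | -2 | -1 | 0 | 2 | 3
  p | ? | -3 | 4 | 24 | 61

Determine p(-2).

The 4 known values determine p uniquely (degree ≤ 3).
Evaluate each Lagrange basis at z = -2:
L_0(-2) = (-2)·(-4)·(-5)/[(-1)·(-3)·(-4)] = 10/3
L_1(-2) = (-1)·(-4)·(-5)/[(1)·(-2)·(-3)] = -10/3
L_2(-2) = (-1)·(-2)·(-5)/[(3)·(2)·(-1)] = 5/3
L_3(-2) = (-1)·(-2)·(-4)/[(4)·(3)·(1)] = -2/3
Sum: (-3)·(10/3) + 4·(-10/3) + 24·(5/3) + 61·(-2/3) = -24

-24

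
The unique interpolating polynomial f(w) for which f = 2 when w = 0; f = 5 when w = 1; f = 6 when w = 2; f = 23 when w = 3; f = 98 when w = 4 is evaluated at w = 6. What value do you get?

Evaluate each Lagrange basis at w = 6:
L_0(6) = (5)·(4)·(3)·(2)/[(-1)·(-2)·(-3)·(-4)] = 5
L_1(6) = (6)·(4)·(3)·(2)/[(1)·(-1)·(-2)·(-3)] = -24
L_2(6) = (6)·(5)·(3)·(2)/[(2)·(1)·(-1)·(-2)] = 45
L_3(6) = (6)·(5)·(4)·(2)/[(3)·(2)·(1)·(-1)] = -40
L_4(6) = (6)·(5)·(4)·(3)/[(4)·(3)·(2)·(1)] = 15
Sum: 2·(5) + 5·(-24) + 6·(45) + 23·(-40) + 98·(15) = 710

710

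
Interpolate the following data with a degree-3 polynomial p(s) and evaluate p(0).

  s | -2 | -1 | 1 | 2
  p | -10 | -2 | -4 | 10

-4

Using Newton's divided-difference form:
p[-2,-1] = (-2 - (-10)) / (-1 - (-2)) = 8
p[-1,1] = (-4 - (-2)) / (1 - (-1)) = -1
p[1,2] = (10 - (-4)) / (2 - 1) = 14
p[-2,-1,1] = (-1 - 8) / (1 - (-2)) = -3
p[-1,1,2] = (14 - (-1)) / (2 - (-1)) = 5
p[-2,-1,1,2] = (5 - (-3)) / (2 - (-2)) = 2
p(0) = -10 + 8·(2) + (-3)·(2)·(1) + 2·(2)·(1)·(-1) = -4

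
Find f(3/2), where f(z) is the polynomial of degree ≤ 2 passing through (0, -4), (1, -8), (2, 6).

L_0(3/2) = (1/2)·(-1/2)/[(-1)·(-2)] = -1/8
L_1(3/2) = (3/2)·(-1/2)/[(1)·(-1)] = 3/4
L_2(3/2) = (3/2)·(1/2)/[(2)·(1)] = 3/8
Sum: (-4)·(-1/8) + (-8)·(3/4) + 6·(3/8) = -13/4

-13/4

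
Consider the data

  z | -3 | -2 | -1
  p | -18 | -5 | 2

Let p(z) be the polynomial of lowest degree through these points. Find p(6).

Using Newton's divided-difference form:
p[-3,-2] = (-5 - (-18)) / (-2 - (-3)) = 13
p[-2,-1] = (2 - (-5)) / (-1 - (-2)) = 7
p[-3,-2,-1] = (7 - 13) / (-1 - (-3)) = -3
p(6) = -18 + 13·(9) + (-3)·(9)·(8) = -117

-117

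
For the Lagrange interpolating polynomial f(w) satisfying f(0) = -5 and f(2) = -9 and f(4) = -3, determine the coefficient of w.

-9/2

Build the Lagrange basis polynomials:
L_0(w) = (w - 2)(w - 4) / [8] = (1/8)w^2 - (3/4)w + 1
L_1(w) = w(w - 4) / [-4] = -(1/4)w^2 + w
L_2(w) = w(w - 2) / [8] = (1/8)w^2 - (1/4)w
f(w) = (-5)·L_0 + (-9)·L_1 + (-3)·L_2
Only the coefficient of w is needed; take it from each L_i and combine:
(-5)·(-3/4) + (-9)·(1) + (-3)·(-1/4) = -9/2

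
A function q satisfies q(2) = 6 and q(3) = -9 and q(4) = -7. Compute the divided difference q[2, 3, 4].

q[2,3] = (-9 - 6) / (3 - 2) = -15
q[3,4] = (-7 - (-9)) / (4 - 3) = 2
q[2,3,4] = (2 - (-15)) / (4 - 2) = 17/2

17/2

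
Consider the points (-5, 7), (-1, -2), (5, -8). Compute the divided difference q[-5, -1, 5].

q[-5,-1] = (-2 - 7) / (-1 - (-5)) = -9/4
q[-1,5] = (-8 - (-2)) / (5 - (-1)) = -1
q[-5,-1,5] = (-1 - (-9/4)) / (5 - (-5)) = 1/8

1/8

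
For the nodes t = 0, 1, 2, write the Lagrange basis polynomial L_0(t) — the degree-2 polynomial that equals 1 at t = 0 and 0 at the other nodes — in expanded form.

L_0(t) = (1/2)t^2 - (3/2)t + 1

L_0(t) = (t - 1)(t - 2) / [(-1)·(-2)]
       = (t^2 - 3t + 2) / (2)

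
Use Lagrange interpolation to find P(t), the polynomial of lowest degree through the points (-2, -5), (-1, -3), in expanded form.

P(t) = 2t - 1

L_0(t) = (t + 1) / [-1] = -t - 1
L_1(t) = (t + 2) / [1] = t + 2
P(t) = (-5)·L_0 + (-3)·L_1
  (-5)·L_0(t) = 5t + 5
  (-3)·L_1(t) = -3t - 6
Adding term by term: 2t - 1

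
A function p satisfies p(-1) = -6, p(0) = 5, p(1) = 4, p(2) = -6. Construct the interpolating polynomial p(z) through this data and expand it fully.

p(z) = (1/2)z^3 - 6z^2 + (9/2)z + 5

Newton's divided differences:
p[-1,0] = (5 - (-6)) / (0 - (-1)) = 11
p[0,1] = (4 - 5) / (1 - 0) = -1
p[1,2] = (-6 - 4) / (2 - 1) = -10
p[-1,0,1] = (-1 - 11) / (1 - (-1)) = -6
p[0,1,2] = (-10 - (-1)) / (2 - 0) = -9/2
p[-1,0,1,2] = (-9/2 - (-6)) / (2 - (-1)) = 1/2
p(z) = -6 + 11·(z + 1) + (-6)·(z + 1)z + (1/2)·(z + 1)z(z - 1)
Expanding: p(z) = (1/2)z^3 - 6z^2 + (9/2)z + 5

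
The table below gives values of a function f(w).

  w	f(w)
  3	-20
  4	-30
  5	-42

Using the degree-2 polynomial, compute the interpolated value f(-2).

L_0(-2) = (-6)·(-7)/[(-1)·(-2)] = 21
L_1(-2) = (-5)·(-7)/[(1)·(-1)] = -35
L_2(-2) = (-5)·(-6)/[(2)·(1)] = 15
Sum: (-20)·(21) + (-30)·(-35) + (-42)·(15) = 0

0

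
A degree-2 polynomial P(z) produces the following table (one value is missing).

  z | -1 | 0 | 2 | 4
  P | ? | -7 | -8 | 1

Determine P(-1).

The 3 known values determine P uniquely (degree ≤ 2).
Evaluate each Lagrange basis at z = -1:
L_0(-1) = (-3)·(-5)/[(-2)·(-4)] = 15/8
L_1(-1) = (-1)·(-5)/[(2)·(-2)] = -5/4
L_2(-1) = (-1)·(-3)/[(4)·(2)] = 3/8
Sum: (-7)·(15/8) + (-8)·(-5/4) + 1·(3/8) = -11/4

-11/4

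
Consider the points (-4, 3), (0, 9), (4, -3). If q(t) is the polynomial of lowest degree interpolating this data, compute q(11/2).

-777/64

L_0(11/2) = (11/2)·(3/2)/[(-4)·(-8)] = 33/128
L_1(11/2) = (19/2)·(3/2)/[(4)·(-4)] = -57/64
L_2(11/2) = (19/2)·(11/2)/[(8)·(4)] = 209/128
Sum: 3·(33/128) + 9·(-57/64) + (-3)·(209/128) = -777/64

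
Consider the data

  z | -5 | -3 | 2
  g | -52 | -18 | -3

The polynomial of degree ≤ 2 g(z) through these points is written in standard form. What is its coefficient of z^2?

L_0(z) = (z + 3)(z - 2) / [14] = (1/14)z^2 + (1/14)z - 3/7
L_1(z) = (z + 5)(z - 2) / [-10] = -(1/10)z^2 - (3/10)z + 1
L_2(z) = (z + 5)(z + 3) / [35] = (1/35)z^2 + (8/35)z + 3/7
g(z) = (-52)·L_0 + (-18)·L_1 + (-3)·L_2
Only the coefficient of z^2 is needed; take it from each L_i and combine:
(-52)·(1/14) + (-18)·(-1/10) + (-3)·(1/35) = -2

-2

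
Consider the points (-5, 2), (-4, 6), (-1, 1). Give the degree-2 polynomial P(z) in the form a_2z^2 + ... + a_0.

L_0(z) = (z + 4)(z + 1) / [4] = (1/4)z^2 + (5/4)z + 1
L_1(z) = (z + 5)(z + 1) / [-3] = -(1/3)z^2 - 2z - 5/3
L_2(z) = (z + 5)(z + 4) / [12] = (1/12)z^2 + (3/4)z + 5/3
P(z) = 2·L_0 + 6·L_1 + 1·L_2
  2·L_0(z) = (1/2)z^2 + (5/2)z + 2
  6·L_1(z) = -2z^2 - 12z - 10
  1·L_2(z) = (1/12)z^2 + (3/4)z + 5/3
Adding term by term: -(17/12)z^2 - (35/4)z - 19/3

P(z) = -(17/12)z^2 - (35/4)z - 19/3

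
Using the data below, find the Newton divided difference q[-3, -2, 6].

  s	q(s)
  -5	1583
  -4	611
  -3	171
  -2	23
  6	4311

q[-3,-2] = (23 - 171) / (-2 - (-3)) = -148
q[-2,6] = (4311 - 23) / (6 - (-2)) = 536
q[-3,-2,6] = (536 - (-148)) / (6 - (-3)) = 76

76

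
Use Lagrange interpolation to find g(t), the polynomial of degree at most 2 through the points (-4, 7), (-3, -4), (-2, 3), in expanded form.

g(t) = 9t^2 + 52t + 71

L_0(t) = (t + 3)(t + 2) / [2] = (1/2)t^2 + (5/2)t + 3
L_1(t) = (t + 4)(t + 2) / [-1] = -t^2 - 6t - 8
L_2(t) = (t + 4)(t + 3) / [2] = (1/2)t^2 + (7/2)t + 6
g(t) = 7·L_0 + (-4)·L_1 + 3·L_2
  7·L_0(t) = (7/2)t^2 + (35/2)t + 21
  (-4)·L_1(t) = 4t^2 + 24t + 32
  3·L_2(t) = (3/2)t^2 + (21/2)t + 18
Adding term by term: 9t^2 + 52t + 71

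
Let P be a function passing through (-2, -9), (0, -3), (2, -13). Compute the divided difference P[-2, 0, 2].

P[-2,0] = (-3 - (-9)) / (0 - (-2)) = 3
P[0,2] = (-13 - (-3)) / (2 - 0) = -5
P[-2,0,2] = (-5 - 3) / (2 - (-2)) = -2

-2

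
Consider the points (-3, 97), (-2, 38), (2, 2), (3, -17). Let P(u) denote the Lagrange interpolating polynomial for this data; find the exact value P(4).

-64

Evaluate each Lagrange basis at u = 4:
L_0(4) = (6)·(2)·(1)/[(-1)·(-5)·(-6)] = -2/5
L_1(4) = (7)·(2)·(1)/[(1)·(-4)·(-5)] = 7/10
L_2(4) = (7)·(6)·(1)/[(5)·(4)·(-1)] = -21/10
L_3(4) = (7)·(6)·(2)/[(6)·(5)·(1)] = 14/5
Sum: 97·(-2/5) + 38·(7/10) + 2·(-21/10) + (-17)·(14/5) = -64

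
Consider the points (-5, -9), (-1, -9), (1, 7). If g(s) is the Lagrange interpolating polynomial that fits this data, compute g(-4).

Evaluate each Lagrange basis at s = -4:
L_0(-4) = (-3)·(-5)/[(-4)·(-6)] = 5/8
L_1(-4) = (1)·(-5)/[(4)·(-2)] = 5/8
L_2(-4) = (1)·(-3)/[(6)·(2)] = -1/4
Sum: (-9)·(5/8) + (-9)·(5/8) + 7·(-1/4) = -13

-13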